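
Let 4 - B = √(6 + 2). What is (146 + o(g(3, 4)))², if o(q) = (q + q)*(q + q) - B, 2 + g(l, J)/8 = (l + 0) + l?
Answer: 17960652 + 16952*√2 ≈ 1.7985e+7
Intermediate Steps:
g(l, J) = -16 + 16*l (g(l, J) = -16 + 8*((l + 0) + l) = -16 + 8*(l + l) = -16 + 8*(2*l) = -16 + 16*l)
B = 4 - 2*√2 (B = 4 - √(6 + 2) = 4 - √8 = 4 - 2*√2 ≈ 1.1716)
o(q) = -4 + 2*√2 + 4*q² (o(q) = (q + q)*(q + q) - (4 - 2*√2) = (2*q)*(2*q) + (-4 + 2*√2) = 4*q² + (-4 + 2*√2) = -4 + 2*√2 + 4*q²)
(146 + o(g(3, 4)))² = (146 + (-4 + 2*√2 + 4*(-16 + 16*3)²))² = (146 + (-4 + 2*√2 + 4*(-16 + 48)²))² = (146 + (-4 + 2*√2 + 4*32²))² = (146 + (-4 + 2*√2 + 4*1024))² = (146 + (-4 + 2*√2 + 4096))² = (146 + (4092 + 2*√2))² = (4238 + 2*√2)²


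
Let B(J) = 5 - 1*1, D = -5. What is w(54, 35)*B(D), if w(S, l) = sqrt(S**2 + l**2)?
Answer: 4*sqrt(4141) ≈ 257.40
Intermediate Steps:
B(J) = 4 (B(J) = 5 - 1 = 4)
w(54, 35)*B(D) = sqrt(54**2 + 35**2)*4 = sqrt(2916 + 1225)*4 = sqrt(4141)*4 = 4*sqrt(4141)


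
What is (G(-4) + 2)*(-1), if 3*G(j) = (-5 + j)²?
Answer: -29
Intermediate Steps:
G(j) = (-5 + j)²/3
(G(-4) + 2)*(-1) = ((-5 - 4)²/3 + 2)*(-1) = ((⅓)*(-9)² + 2)*(-1) = ((⅓)*81 + 2)*(-1) = (27 + 2)*(-1) = 29*(-1) = -29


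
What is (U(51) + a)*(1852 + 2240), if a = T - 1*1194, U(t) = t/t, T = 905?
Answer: -1178496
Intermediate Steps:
U(t) = 1
a = -289 (a = 905 - 1*1194 = 905 - 1194 = -289)
(U(51) + a)*(1852 + 2240) = (1 - 289)*(1852 + 2240) = -288*4092 = -1178496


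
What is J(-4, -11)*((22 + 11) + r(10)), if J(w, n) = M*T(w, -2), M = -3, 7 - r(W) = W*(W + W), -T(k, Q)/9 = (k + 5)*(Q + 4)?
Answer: -8640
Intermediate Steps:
T(k, Q) = -9*(4 + Q)*(5 + k) (T(k, Q) = -9*(k + 5)*(Q + 4) = -9*(5 + k)*(4 + Q) = -9*(4 + Q)*(5 + k))
r(W) = 7 - 2*W² (r(W) = 7 - W*(W + W) = 7 - W*2*W = 7 - 2*W²)
J(w, n) = 270 + 54*w (J(w, n) = -3*(-180 - 45*(-2) - 36*w - 9*(-2)*w) = -3*(-180 + 90 - 36*w + 18*w) = -3*(-90 - 18*w) = 270 + 54*w)
J(-4, -11)*((22 + 11) + r(10)) = (270 + 54*(-4))*((22 + 11) + (7 - 2*10²)) = (270 - 216)*(33 + (7 - 2*100)) = 54*(33 + (7 - 200)) = 54*(33 - 193) = 54*(-160) = -8640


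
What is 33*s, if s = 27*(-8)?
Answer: -7128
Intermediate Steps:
s = -216
33*s = 33*(-216) = -7128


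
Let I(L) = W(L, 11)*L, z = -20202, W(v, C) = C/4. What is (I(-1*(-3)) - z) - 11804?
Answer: 33625/4 ≈ 8406.3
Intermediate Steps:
W(v, C) = C/4 (W(v, C) = C*(¼) = C/4)
I(L) = 11*L/4 (I(L) = ((¼)*11)*L = 11*L/4)
(I(-1*(-3)) - z) - 11804 = (11*(-1*(-3))/4 - 1*(-20202)) - 11804 = ((11/4)*3 + 20202) - 11804 = (33/4 + 20202) - 11804 = 80841/4 - 11804 = 33625/4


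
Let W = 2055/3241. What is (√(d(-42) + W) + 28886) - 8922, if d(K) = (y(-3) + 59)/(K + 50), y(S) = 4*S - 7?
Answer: 19964 + 2*√14795165/3241 ≈ 19966.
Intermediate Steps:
y(S) = -7 + 4*S
W = 2055/3241 (W = 2055*(1/3241) = 2055/3241 ≈ 0.63406)
d(K) = 40/(50 + K) (d(K) = ((-7 + 4*(-3)) + 59)/(K + 50) = ((-7 - 12) + 59)/(50 + K) = (-19 + 59)/(50 + K) = 40/(50 + K))
(√(d(-42) + W) + 28886) - 8922 = (√(40/(50 - 42) + 2055/3241) + 28886) - 8922 = (√(40/8 + 2055/3241) + 28886) - 8922 = (√(40*(⅛) + 2055/3241) + 28886) - 8922 = (√(5 + 2055/3241) + 28886) - 8922 = (√(18260/3241) + 28886) - 8922 = (2*√14795165/3241 + 28886) - 8922 = (28886 + 2*√14795165/3241) - 8922 = 19964 + 2*√14795165/3241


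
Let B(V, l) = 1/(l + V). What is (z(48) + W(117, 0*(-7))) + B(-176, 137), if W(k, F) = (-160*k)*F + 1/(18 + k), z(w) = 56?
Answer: 98248/1755 ≈ 55.982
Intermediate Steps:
B(V, l) = 1/(V + l)
W(k, F) = 1/(18 + k) - 160*F*k (W(k, F) = -160*F*k + 1/(18 + k) = 1/(18 + k) - 160*F*k)
(z(48) + W(117, 0*(-7))) + B(-176, 137) = (56 + (1 - 2880*0*(-7)*117 - 160*0*(-7)*117²)/(18 + 117)) + 1/(-176 + 137) = (56 + (1 - 2880*0*117 - 160*0*13689)/135) + 1/(-39) = (56 + (1 + 0 + 0)/135) - 1/39 = (56 + (1/135)*1) - 1/39 = (56 + 1/135) - 1/39 = 7561/135 - 1/39 = 98248/1755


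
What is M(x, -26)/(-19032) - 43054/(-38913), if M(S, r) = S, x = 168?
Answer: 33869431/30858009 ≈ 1.0976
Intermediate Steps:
M(x, -26)/(-19032) - 43054/(-38913) = 168/(-19032) - 43054/(-38913) = 168*(-1/19032) - 43054*(-1/38913) = -7/793 + 43054/38913 = 33869431/30858009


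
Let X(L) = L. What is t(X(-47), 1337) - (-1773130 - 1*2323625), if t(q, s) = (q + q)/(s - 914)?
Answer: 36870793/9 ≈ 4.0968e+6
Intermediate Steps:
t(q, s) = 2*q/(-914 + s) (t(q, s) = (2*q)/(-914 + s) = 2*q/(-914 + s))
t(X(-47), 1337) - (-1773130 - 1*2323625) = 2*(-47)/(-914 + 1337) - (-1773130 - 1*2323625) = 2*(-47)/423 - (-1773130 - 2323625) = 2*(-47)*(1/423) - 1*(-4096755) = -2/9 + 4096755 = 36870793/9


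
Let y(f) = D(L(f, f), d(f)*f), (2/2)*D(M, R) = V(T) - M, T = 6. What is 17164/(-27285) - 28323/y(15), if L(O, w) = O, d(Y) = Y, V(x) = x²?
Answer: -257717833/190995 ≈ -1349.3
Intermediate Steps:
D(M, R) = 36 - M (D(M, R) = 6² - M = 36 - M)
y(f) = 36 - f
17164/(-27285) - 28323/y(15) = 17164/(-27285) - 28323/(36 - 1*15) = 17164*(-1/27285) - 28323/(36 - 15) = -17164/27285 - 28323/21 = -17164/27285 - 28323*1/21 = -17164/27285 - 9441/7 = -257717833/190995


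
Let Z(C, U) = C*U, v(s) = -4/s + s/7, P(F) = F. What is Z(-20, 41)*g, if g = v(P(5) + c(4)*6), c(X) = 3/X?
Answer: -102090/133 ≈ -767.59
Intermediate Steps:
v(s) = -4/s + s/7 (v(s) = -4/s + s*(⅐) = -4/s + s/7)
g = 249/266 (g = -4/(5 + (3/4)*6) + (5 + (3/4)*6)/7 = -4/(5 + (3*(¼))*6) + (5 + (3*(¼))*6)/7 = -4/(5 + (¾)*6) + (5 + (¾)*6)/7 = -4/(5 + 9/2) + (5 + 9/2)/7 = -4/19/2 + (⅐)*(19/2) = -4*2/19 + 19/14 = -8/19 + 19/14 = 249/266 ≈ 0.93609)
Z(-20, 41)*g = -20*41*(249/266) = -820*249/266 = -102090/133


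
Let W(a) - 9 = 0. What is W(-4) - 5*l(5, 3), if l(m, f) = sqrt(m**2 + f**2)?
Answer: 9 - 5*sqrt(34) ≈ -20.155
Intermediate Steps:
W(a) = 9 (W(a) = 9 + 0 = 9)
l(m, f) = sqrt(f**2 + m**2)
W(-4) - 5*l(5, 3) = 9 - 5*sqrt(3**2 + 5**2) = 9 - 5*sqrt(9 + 25) = 9 - 5*sqrt(34)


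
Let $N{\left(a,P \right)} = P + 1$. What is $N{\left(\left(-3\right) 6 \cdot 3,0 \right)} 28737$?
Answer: $28737$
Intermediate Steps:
$N{\left(a,P \right)} = 1 + P$
$N{\left(\left(-3\right) 6 \cdot 3,0 \right)} 28737 = \left(1 + 0\right) 28737 = 1 \cdot 28737 = 28737$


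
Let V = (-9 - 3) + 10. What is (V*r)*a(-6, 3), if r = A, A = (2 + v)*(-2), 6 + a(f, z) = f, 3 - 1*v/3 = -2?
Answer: -816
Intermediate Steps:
v = 15 (v = 9 - 3*(-2) = 9 + 6 = 15)
a(f, z) = -6 + f
V = -2 (V = -12 + 10 = -2)
A = -34 (A = (2 + 15)*(-2) = 17*(-2) = -34)
r = -34
(V*r)*a(-6, 3) = (-2*(-34))*(-6 - 6) = 68*(-12) = -816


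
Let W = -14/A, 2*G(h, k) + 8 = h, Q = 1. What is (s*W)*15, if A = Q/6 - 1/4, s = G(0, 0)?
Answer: -10080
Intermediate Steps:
G(h, k) = -4 + h/2
s = -4 (s = -4 + (½)*0 = -4 + 0 = -4)
A = -1/12 (A = 1/6 - 1/4 = 1*(⅙) - 1*¼ = ⅙ - ¼ = -1/12 ≈ -0.083333)
W = 168 (W = -14/(-1/12) = -14*(-12) = 168)
(s*W)*15 = -4*168*15 = -672*15 = -10080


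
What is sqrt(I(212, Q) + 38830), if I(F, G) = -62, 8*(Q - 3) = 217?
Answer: 4*sqrt(2423) ≈ 196.90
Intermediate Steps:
Q = 241/8 (Q = 3 + (1/8)*217 = 3 + 217/8 = 241/8 ≈ 30.125)
sqrt(I(212, Q) + 38830) = sqrt(-62 + 38830) = sqrt(38768) = 4*sqrt(2423)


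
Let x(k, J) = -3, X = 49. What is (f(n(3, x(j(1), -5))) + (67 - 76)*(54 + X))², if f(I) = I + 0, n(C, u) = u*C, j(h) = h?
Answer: 876096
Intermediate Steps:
n(C, u) = C*u
f(I) = I
(f(n(3, x(j(1), -5))) + (67 - 76)*(54 + X))² = (3*(-3) + (67 - 76)*(54 + 49))² = (-9 - 9*103)² = (-9 - 927)² = (-936)² = 876096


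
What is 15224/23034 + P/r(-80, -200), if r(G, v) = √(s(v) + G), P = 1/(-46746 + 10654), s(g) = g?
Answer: 692/1047 + I*√70/5052880 ≈ 0.66094 + 1.6558e-6*I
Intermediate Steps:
P = -1/36092 (P = 1/(-36092) = -1/36092 ≈ -2.7707e-5)
r(G, v) = √(G + v) (r(G, v) = √(v + G) = √(G + v))
15224/23034 + P/r(-80, -200) = 15224/23034 - 1/(36092*√(-80 - 200)) = 15224*(1/23034) - (-I*√70/140)/36092 = 692/1047 - (-I*√70/140)/36092 = 692/1047 - (-1)*I*√70/5052880 = 692/1047 + I*√70/5052880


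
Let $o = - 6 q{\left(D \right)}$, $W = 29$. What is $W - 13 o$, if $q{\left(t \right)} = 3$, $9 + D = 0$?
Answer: $263$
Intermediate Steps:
$D = -9$ ($D = -9 + 0 = -9$)
$o = -18$ ($o = \left(-6\right) 3 = -18$)
$W - 13 o = 29 - -234 = 29 + 234 = 263$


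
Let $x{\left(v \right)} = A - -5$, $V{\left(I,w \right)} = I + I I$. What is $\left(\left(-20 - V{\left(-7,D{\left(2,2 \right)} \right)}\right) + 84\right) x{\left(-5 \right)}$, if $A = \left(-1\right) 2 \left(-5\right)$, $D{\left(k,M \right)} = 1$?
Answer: $330$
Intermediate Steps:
$V{\left(I,w \right)} = I + I^{2}$
$A = 10$ ($A = \left(-2\right) \left(-5\right) = 10$)
$x{\left(v \right)} = 15$ ($x{\left(v \right)} = 10 - -5 = 10 + 5 = 15$)
$\left(\left(-20 - V{\left(-7,D{\left(2,2 \right)} \right)}\right) + 84\right) x{\left(-5 \right)} = \left(\left(-20 - - 7 \left(1 - 7\right)\right) + 84\right) 15 = \left(\left(-20 - \left(-7\right) \left(-6\right)\right) + 84\right) 15 = \left(\left(-20 - 42\right) + 84\right) 15 = \left(-62 + 84\right) 15 = 22 \cdot 15 = 330$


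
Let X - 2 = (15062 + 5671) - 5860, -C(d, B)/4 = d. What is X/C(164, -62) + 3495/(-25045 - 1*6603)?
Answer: -29566045/1297568 ≈ -22.786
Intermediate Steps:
C(d, B) = -4*d
X = 14875 (X = 2 + ((15062 + 5671) - 5860) = 2 + (20733 - 5860) = 2 + 14873 = 14875)
X/C(164, -62) + 3495/(-25045 - 1*6603) = 14875/((-4*164)) + 3495/(-25045 - 1*6603) = 14875/(-656) + 3495/(-25045 - 6603) = 14875*(-1/656) + 3495/(-31648) = -14875/656 + 3495*(-1/31648) = -14875/656 - 3495/31648 = -29566045/1297568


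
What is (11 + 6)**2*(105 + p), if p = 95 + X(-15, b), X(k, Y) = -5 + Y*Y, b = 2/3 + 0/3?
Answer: 508351/9 ≈ 56483.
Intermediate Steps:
b = 2/3 (b = 2*(1/3) + 0*(1/3) = 2/3 + 0 = 2/3 ≈ 0.66667)
X(k, Y) = -5 + Y**2
p = 814/9 (p = 95 + (-5 + (2/3)**2) = 95 + (-5 + 4/9) = 95 - 41/9 = 814/9 ≈ 90.444)
(11 + 6)**2*(105 + p) = (11 + 6)**2*(105 + 814/9) = 17**2*(1759/9) = 289*(1759/9) = 508351/9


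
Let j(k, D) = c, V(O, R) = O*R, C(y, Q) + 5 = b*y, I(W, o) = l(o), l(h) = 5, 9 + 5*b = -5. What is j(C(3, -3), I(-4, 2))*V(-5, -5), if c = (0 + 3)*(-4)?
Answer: -300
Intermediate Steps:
b = -14/5 (b = -9/5 + (⅕)*(-5) = -9/5 - 1 = -14/5 ≈ -2.8000)
I(W, o) = 5
C(y, Q) = -5 - 14*y/5
c = -12 (c = 3*(-4) = -12)
j(k, D) = -12
j(C(3, -3), I(-4, 2))*V(-5, -5) = -(-60)*(-5) = -12*25 = -300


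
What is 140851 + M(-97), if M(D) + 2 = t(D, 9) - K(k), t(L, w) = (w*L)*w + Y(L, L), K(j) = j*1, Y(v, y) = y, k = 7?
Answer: 132888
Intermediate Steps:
K(j) = j
t(L, w) = L + L*w**2 (t(L, w) = (w*L)*w + L = (L*w)*w + L = L*w**2 + L = L + L*w**2)
M(D) = -9 + 82*D (M(D) = -2 + (D*(1 + 9**2) - 1*7) = -2 + (D*(1 + 81) - 7) = -2 + (D*82 - 7) = -2 + (82*D - 7) = -2 + (-7 + 82*D) = -9 + 82*D)
140851 + M(-97) = 140851 + (-9 + 82*(-97)) = 140851 + (-9 - 7954) = 140851 - 7963 = 132888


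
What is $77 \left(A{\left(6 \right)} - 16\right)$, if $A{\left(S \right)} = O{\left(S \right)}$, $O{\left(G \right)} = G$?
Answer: $-770$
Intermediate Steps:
$A{\left(S \right)} = S$
$77 \left(A{\left(6 \right)} - 16\right) = 77 \left(6 - 16\right) = 77 \left(-10\right) = -770$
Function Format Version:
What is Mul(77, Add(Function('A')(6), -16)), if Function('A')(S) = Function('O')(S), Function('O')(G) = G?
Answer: -770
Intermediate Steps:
Function('A')(S) = S
Mul(77, Add(Function('A')(6), -16)) = Mul(77, Add(6, -16)) = Mul(77, -10) = -770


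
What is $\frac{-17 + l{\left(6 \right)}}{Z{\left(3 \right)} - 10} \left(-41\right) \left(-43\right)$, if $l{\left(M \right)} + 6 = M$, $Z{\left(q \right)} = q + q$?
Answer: $\frac{29971}{4} \approx 7492.8$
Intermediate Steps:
$Z{\left(q \right)} = 2 q$
$l{\left(M \right)} = -6 + M$
$\frac{-17 + l{\left(6 \right)}}{Z{\left(3 \right)} - 10} \left(-41\right) \left(-43\right) = \frac{-17 + \left(-6 + 6\right)}{2 \cdot 3 - 10} \left(-41\right) \left(-43\right) = \frac{-17 + 0}{6 - 10} \left(-41\right) \left(-43\right) = - \frac{17}{-4} \left(-41\right) \left(-43\right) = \left(-17\right) \left(- \frac{1}{4}\right) \left(-41\right) \left(-43\right) = \frac{17}{4} \left(-41\right) \left(-43\right) = \left(- \frac{697}{4}\right) \left(-43\right) = \frac{29971}{4}$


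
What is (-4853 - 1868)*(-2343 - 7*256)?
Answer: 27791335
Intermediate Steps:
(-4853 - 1868)*(-2343 - 7*256) = -6721*(-2343 - 1792) = -6721*(-4135) = 27791335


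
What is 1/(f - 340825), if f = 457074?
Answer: 1/116249 ≈ 8.6022e-6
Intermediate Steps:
1/(f - 340825) = 1/(457074 - 340825) = 1/116249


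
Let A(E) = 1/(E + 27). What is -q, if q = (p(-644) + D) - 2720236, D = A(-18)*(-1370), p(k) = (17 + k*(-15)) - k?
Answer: 24390605/9 ≈ 2.7101e+6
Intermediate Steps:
p(k) = 17 - 16*k (p(k) = (17 - 15*k) - k = 17 - 16*k)
A(E) = 1/(27 + E)
D = -1370/9 (D = -1370/(27 - 18) = -1370/9 ≈ -152.22)
q = -24390605/9 (q = ((17 - 16*(-644)) - 1370/9) - 2720236 = ((17 + 10304) - 1370/9) - 2720236 = (10321 - 1370/9) - 2720236 = 91519/9 - 2720236 = -24390605/9 ≈ -2.7101e+6)
-q = -1*(-24390605/9) = 24390605/9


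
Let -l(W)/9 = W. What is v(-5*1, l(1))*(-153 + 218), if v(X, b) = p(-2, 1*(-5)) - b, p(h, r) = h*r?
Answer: 1235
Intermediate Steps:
l(W) = -9*W
v(X, b) = 10 - b (v(X, b) = -2*(-5) - b = 10 - b)
v(-5*1, l(1))*(-153 + 218) = (10 - (-9))*(-153 + 218) = (10 - 1*(-9))*65 = (10 + 9)*65 = 19*65 = 1235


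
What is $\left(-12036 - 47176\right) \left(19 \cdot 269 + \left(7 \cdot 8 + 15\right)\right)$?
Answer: $-306836584$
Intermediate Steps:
$\left(-12036 - 47176\right) \left(19 \cdot 269 + \left(7 \cdot 8 + 15\right)\right) = - 59212 \left(5111 + \left(56 + 15\right)\right) = - 59212 \left(5111 + 71\right) = \left(-59212\right) 5182 = -306836584$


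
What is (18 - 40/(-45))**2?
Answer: 28900/81 ≈ 356.79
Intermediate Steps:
(18 - 40/(-45))**2 = (18 - 40*(-1/45))**2 = (18 + 8/9)**2 = (170/9)**2 = 28900/81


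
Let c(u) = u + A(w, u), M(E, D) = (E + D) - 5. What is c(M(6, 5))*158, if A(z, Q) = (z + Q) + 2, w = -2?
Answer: 1896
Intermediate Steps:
M(E, D) = -5 + D + E (M(E, D) = (D + E) - 5 = -5 + D + E)
A(z, Q) = 2 + Q + z (A(z, Q) = (Q + z) + 2 = 2 + Q + z)
c(u) = 2*u (c(u) = u + (2 + u - 2) = u + u = 2*u)
c(M(6, 5))*158 = (2*(-5 + 5 + 6))*158 = (2*6)*158 = 12*158 = 1896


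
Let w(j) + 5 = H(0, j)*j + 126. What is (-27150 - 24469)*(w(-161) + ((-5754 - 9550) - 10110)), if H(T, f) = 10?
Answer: 1388705957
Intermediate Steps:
w(j) = 121 + 10*j (w(j) = -5 + (10*j + 126) = -5 + (126 + 10*j) = 121 + 10*j)
(-27150 - 24469)*(w(-161) + ((-5754 - 9550) - 10110)) = (-27150 - 24469)*((121 + 10*(-161)) + ((-5754 - 9550) - 10110)) = -51619*((121 - 1610) + (-15304 - 10110)) = -51619*(-1489 - 25414) = -51619*(-26903) = 1388705957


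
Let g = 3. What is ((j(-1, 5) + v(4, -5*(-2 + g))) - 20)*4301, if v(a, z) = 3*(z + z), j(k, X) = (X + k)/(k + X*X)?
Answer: -1285999/6 ≈ -2.1433e+5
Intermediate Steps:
j(k, X) = (X + k)/(k + X**2)
v(a, z) = 6*z (v(a, z) = 3*(2*z) = 6*z)
((j(-1, 5) + v(4, -5*(-2 + g))) - 20)*4301 = (((5 - 1)/(-1 + 5**2) + 6*(-5*(-2 + 3))) - 20)*4301 = ((4/(-1 + 25) + 6*(-5*1)) - 20)*4301 = ((4/24 + 6*(-5)) - 20)*4301 = (((1/24)*4 - 30) - 20)*4301 = ((1/6 - 30) - 20)*4301 = (-179/6 - 20)*4301 = -299/6*4301 = -1285999/6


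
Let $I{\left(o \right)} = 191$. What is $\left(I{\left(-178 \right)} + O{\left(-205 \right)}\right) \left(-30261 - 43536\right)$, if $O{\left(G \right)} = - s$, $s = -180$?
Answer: $-27378687$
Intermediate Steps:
$O{\left(G \right)} = 180$ ($O{\left(G \right)} = \left(-1\right) \left(-180\right) = 180$)
$\left(I{\left(-178 \right)} + O{\left(-205 \right)}\right) \left(-30261 - 43536\right) = \left(191 + 180\right) \left(-30261 - 43536\right) = 371 \left(-73797\right) = -27378687$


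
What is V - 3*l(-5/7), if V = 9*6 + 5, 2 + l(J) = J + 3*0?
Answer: 470/7 ≈ 67.143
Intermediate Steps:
l(J) = -2 + J (l(J) = -2 + (J + 3*0) = -2 + (J + 0) = -2 + J)
V = 59 (V = 54 + 5 = 59)
V - 3*l(-5/7) = 59 - 3*(-2 - 5/7) = 59 - 3*(-19/7) = 59 + 57/7 = 470/7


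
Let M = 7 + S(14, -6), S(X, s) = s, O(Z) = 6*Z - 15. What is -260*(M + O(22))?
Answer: -30680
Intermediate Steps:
O(Z) = -15 + 6*Z
M = 1 (M = 7 - 6 = 1)
-260*(M + O(22)) = -260*(1 + (-15 + 6*22)) = -260*(1 + (-15 + 132)) = -260*(1 + 117) = -260*118 = -30680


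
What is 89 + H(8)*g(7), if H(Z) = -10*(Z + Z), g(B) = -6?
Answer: 1049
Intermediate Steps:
H(Z) = -20*Z
89 + H(8)*g(7) = 89 - 20*8*(-6) = 89 - 160*(-6) = 89 + 960 = 1049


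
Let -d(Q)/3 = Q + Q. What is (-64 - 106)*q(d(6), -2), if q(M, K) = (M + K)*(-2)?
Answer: -12920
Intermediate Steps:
d(Q) = -6*Q (d(Q) = -3*(Q + Q) = -6*Q)
q(M, K) = -2*K - 2*M (q(M, K) = (K + M)*(-2) = -2*K - 2*M)
(-64 - 106)*q(d(6), -2) = (-64 - 106)*(-2*(-2) - (-12)*6) = -170*(4 - 2*(-36)) = -170*(4 + 72) = -170*76 = -12920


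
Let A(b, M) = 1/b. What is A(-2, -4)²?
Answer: ¼ ≈ 0.25000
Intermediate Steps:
A(b, M) = 1/b
A(-2, -4)² = (1/(-2))² = (-½)² = ¼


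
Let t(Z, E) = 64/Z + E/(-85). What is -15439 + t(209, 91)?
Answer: -274287414/17765 ≈ -15440.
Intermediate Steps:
t(Z, E) = 64/Z - E/85 (t(Z, E) = 64/Z + E*(-1/85) = 64/Z - E/85)
-15439 + t(209, 91) = -15439 + (64/209 - 1/85*91) = -15439 + (64*(1/209) - 91/85) = -15439 + (64/209 - 91/85) = -15439 - 13579/17765 = -274287414/17765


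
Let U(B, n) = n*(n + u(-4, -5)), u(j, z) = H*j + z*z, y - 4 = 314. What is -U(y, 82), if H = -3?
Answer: -9758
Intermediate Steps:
y = 318 (y = 4 + 314 = 318)
u(j, z) = z**2 - 3*j (u(j, z) = -3*j + z*z = -3*j + z**2 = z**2 - 3*j)
U(B, n) = n*(37 + n) (U(B, n) = n*(n + ((-5)**2 - 3*(-4))) = n*(n + (25 + 12)) = n*(n + 37) = n*(37 + n))
-U(y, 82) = -82*(37 + 82) = -82*119 = -1*9758 = -9758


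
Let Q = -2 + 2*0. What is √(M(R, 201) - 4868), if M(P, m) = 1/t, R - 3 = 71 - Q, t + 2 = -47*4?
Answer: 3*I*√19526110/190 ≈ 69.771*I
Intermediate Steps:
Q = -2 (Q = -2 + 0 = -2)
t = -190 (t = -2 - 47*4 = -2 - 188 = -190)
R = 76 (R = 3 + (71 - 1*(-2)) = 3 + (71 + 2) = 3 + 73 = 76)
M(P, m) = -1/190 (M(P, m) = 1/(-190) = -1/190)
√(M(R, 201) - 4868) = √(-1/190 - 4868) = √(-924921/190) = 3*I*√19526110/190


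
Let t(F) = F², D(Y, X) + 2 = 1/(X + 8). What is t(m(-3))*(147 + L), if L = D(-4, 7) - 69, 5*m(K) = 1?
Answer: 1141/375 ≈ 3.0427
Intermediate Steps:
D(Y, X) = -2 + 1/(8 + X) (D(Y, X) = -2 + 1/(X + 8) = -2 + 1/(8 + X))
m(K) = ⅕ (m(K) = (⅕)*1 = ⅕)
L = -1064/15 (L = (-15 - 2*7)/(8 + 7) - 69 = (-15 - 14)/15 - 69 = (1/15)*(-29) - 69 = -29/15 - 69 = -1064/15 ≈ -70.933)
t(m(-3))*(147 + L) = (⅕)²*(147 - 1064/15) = (1/25)*(1141/15) = 1141/375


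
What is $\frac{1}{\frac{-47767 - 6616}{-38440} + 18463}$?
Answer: $\frac{38440}{709772103} \approx 5.4158 \cdot 10^{-5}$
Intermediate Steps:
$\frac{1}{\frac{-47767 - 6616}{-38440} + 18463} = \frac{1}{\left(-54383\right) \left(- \frac{1}{38440}\right) + 18463} = \frac{1}{\frac{54383}{38440} + 18463} = \frac{1}{\frac{709772103}{38440}} = \frac{38440}{709772103}$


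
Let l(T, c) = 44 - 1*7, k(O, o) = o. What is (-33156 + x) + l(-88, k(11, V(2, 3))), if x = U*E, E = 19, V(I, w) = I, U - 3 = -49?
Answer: -33993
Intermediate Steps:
U = -46 (U = 3 - 49 = -46)
x = -874 (x = -46*19 = -874)
l(T, c) = 37 (l(T, c) = 44 - 7 = 37)
(-33156 + x) + l(-88, k(11, V(2, 3))) = (-33156 - 874) + 37 = -34030 + 37 = -33993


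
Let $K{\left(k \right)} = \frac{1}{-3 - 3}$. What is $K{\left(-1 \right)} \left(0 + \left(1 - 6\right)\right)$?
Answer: $\frac{5}{6} \approx 0.83333$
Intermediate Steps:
$K{\left(k \right)} = - \frac{1}{6}$ ($K{\left(k \right)} = \frac{1}{-6} = - \frac{1}{6}$)
$K{\left(-1 \right)} \left(0 + \left(1 - 6\right)\right) = - \frac{0 + \left(1 - 6\right)}{6} = - \frac{0 - 5}{6} = \left(- \frac{1}{6}\right) \left(-5\right) = \frac{5}{6}$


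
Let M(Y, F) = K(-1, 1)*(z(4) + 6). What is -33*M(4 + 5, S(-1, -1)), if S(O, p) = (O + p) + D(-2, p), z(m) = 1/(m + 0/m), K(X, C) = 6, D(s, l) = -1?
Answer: -2475/2 ≈ -1237.5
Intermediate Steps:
z(m) = 1/m (z(m) = 1/(m + 0) = 1/m)
S(O, p) = -1 + O + p (S(O, p) = (O + p) - 1 = -1 + O + p)
M(Y, F) = 75/2 (M(Y, F) = 6*(1/4 + 6) = 6*(¼ + 6) = 6*(25/4) = 75/2)
-33*M(4 + 5, S(-1, -1)) = -33*75/2 = -2475/2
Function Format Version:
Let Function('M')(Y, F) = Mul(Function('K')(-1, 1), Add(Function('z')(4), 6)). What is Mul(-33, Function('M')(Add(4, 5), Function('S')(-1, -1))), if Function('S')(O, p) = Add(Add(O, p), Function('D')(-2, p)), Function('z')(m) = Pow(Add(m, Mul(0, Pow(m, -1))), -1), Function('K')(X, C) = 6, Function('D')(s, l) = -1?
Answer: Rational(-2475, 2) ≈ -1237.5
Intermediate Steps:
Function('z')(m) = Pow(m, -1) (Function('z')(m) = Pow(Add(m, 0), -1) = Pow(m, -1))
Function('S')(O, p) = Add(-1, O, p) (Function('S')(O, p) = Add(Add(O, p), -1) = Add(-1, O, p))
Function('M')(Y, F) = Rational(75, 2) (Function('M')(Y, F) = Mul(6, Add(Pow(4, -1), 6)) = Mul(6, Add(Rational(1, 4), 6)) = Mul(6, Rational(25, 4)) = Rational(75, 2))
Mul(-33, Function('M')(Add(4, 5), Function('S')(-1, -1))) = Mul(-33, Rational(75, 2)) = Rational(-2475, 2)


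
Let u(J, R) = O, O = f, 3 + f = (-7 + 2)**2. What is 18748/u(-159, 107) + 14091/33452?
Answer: 313734049/367972 ≈ 852.60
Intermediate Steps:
f = 22 (f = -3 + (-7 + 2)**2 = -3 + (-5)**2 = -3 + 25 = 22)
O = 22
u(J, R) = 22
18748/u(-159, 107) + 14091/33452 = 18748/22 + 14091/33452 = 18748*(1/22) + 14091*(1/33452) = 9374/11 + 14091/33452 = 313734049/367972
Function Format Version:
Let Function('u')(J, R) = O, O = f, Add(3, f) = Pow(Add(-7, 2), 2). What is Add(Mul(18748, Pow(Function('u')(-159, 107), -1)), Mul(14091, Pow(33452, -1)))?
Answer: Rational(313734049, 367972) ≈ 852.60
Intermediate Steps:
f = 22 (f = Add(-3, Pow(Add(-7, 2), 2)) = Add(-3, Pow(-5, 2)) = Add(-3, 25) = 22)
O = 22
Function('u')(J, R) = 22
Add(Mul(18748, Pow(Function('u')(-159, 107), -1)), Mul(14091, Pow(33452, -1))) = Add(Mul(18748, Pow(22, -1)), Mul(14091, Pow(33452, -1))) = Add(Mul(18748, Rational(1, 22)), Mul(14091, Rational(1, 33452))) = Add(Rational(9374, 11), Rational(14091, 33452)) = Rational(313734049, 367972)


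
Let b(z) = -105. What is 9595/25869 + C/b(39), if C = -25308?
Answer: 218566709/905415 ≈ 241.40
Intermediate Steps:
9595/25869 + C/b(39) = 9595/25869 - 25308/(-105) = 9595*(1/25869) - 25308*(-1/105) = 9595/25869 + 8436/35 = 218566709/905415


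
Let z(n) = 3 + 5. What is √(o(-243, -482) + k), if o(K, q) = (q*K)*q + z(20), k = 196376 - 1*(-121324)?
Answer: 8*I*√877141 ≈ 7492.5*I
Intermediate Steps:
z(n) = 8
k = 317700 (k = 196376 + 121324 = 317700)
o(K, q) = 8 + K*q² (o(K, q) = (q*K)*q + 8 = (K*q)*q + 8 = K*q² + 8 = 8 + K*q²)
√(o(-243, -482) + k) = √((8 - 243*(-482)²) + 317700) = √((8 - 243*232324) + 317700) = √((8 - 56454732) + 317700) = √(-56454724 + 317700) = √(-56137024) = 8*I*√877141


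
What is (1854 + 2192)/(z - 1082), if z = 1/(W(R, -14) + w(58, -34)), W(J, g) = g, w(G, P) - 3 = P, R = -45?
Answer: -182070/48691 ≈ -3.7393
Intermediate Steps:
w(G, P) = 3 + P
z = -1/45 (z = 1/(-14 + (3 - 34)) = 1/(-14 - 31) = 1/(-45) = -1/45 ≈ -0.022222)
(1854 + 2192)/(z - 1082) = (1854 + 2192)/(-1/45 - 1082) = 4046/(-48691/45) = 4046*(-45/48691) = -182070/48691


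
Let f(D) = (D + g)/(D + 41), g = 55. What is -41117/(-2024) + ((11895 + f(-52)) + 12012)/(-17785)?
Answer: 682878629/35996840 ≈ 18.971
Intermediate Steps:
f(D) = (55 + D)/(41 + D) (f(D) = (D + 55)/(D + 41) = (55 + D)/(41 + D))
-41117/(-2024) + ((11895 + f(-52)) + 12012)/(-17785) = -41117/(-2024) + ((11895 + (55 - 52)/(41 - 52)) + 12012)/(-17785) = -41117*(-1/2024) + ((11895 + 3/(-11)) + 12012)*(-1/17785) = 41117/2024 + ((11895 - 1/11*3) + 12012)*(-1/17785) = 41117/2024 + ((11895 - 3/11) + 12012)*(-1/17785) = 41117/2024 + (130842/11 + 12012)*(-1/17785) = 41117/2024 + (262974/11)*(-1/17785) = 41117/2024 - 262974/195635 = 682878629/35996840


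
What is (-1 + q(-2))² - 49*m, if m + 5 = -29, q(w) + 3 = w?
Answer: 1702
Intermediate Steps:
q(w) = -3 + w
m = -34 (m = -5 - 29 = -34)
(-1 + q(-2))² - 49*m = (-1 + (-3 - 2))² - 49*(-34) = (-1 - 5)² + 1666 = (-6)² + 1666 = 36 + 1666 = 1702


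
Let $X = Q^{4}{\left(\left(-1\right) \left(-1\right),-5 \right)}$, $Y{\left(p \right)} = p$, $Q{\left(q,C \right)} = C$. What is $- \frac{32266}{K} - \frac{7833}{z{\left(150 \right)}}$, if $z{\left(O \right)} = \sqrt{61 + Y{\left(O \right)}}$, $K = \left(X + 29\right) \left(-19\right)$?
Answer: $\frac{16133}{6213} - \frac{7833 \sqrt{211}}{211} \approx -536.65$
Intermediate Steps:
$X = 625$ ($X = \left(-5\right)^{4} = 625$)
$K = -12426$ ($K = \left(625 + 29\right) \left(-19\right) = 654 \left(-19\right) = -12426$)
$z{\left(O \right)} = \sqrt{61 + O}$
$- \frac{32266}{K} - \frac{7833}{z{\left(150 \right)}} = - \frac{32266}{-12426} - \frac{7833}{\sqrt{61 + 150}} = \left(-32266\right) \left(- \frac{1}{12426}\right) - \frac{7833}{\sqrt{211}} = \frac{16133}{6213} - 7833 \frac{\sqrt{211}}{211} = \frac{16133}{6213} - \frac{7833 \sqrt{211}}{211}$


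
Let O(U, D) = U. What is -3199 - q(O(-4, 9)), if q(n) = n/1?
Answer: -3195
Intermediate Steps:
q(n) = n (q(n) = n*1 = n)
-3199 - q(O(-4, 9)) = -3199 - 1*(-4) = -3199 + 4 = -3195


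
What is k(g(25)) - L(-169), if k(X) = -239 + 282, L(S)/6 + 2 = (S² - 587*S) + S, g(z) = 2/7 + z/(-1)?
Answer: -765515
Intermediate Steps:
g(z) = 2/7 - z (g(z) = 2*(⅐) + z*(-1) = 2/7 - z)
L(S) = -12 - 3516*S + 6*S² (L(S) = -12 + 6*((S² - 587*S) + S) = -12 + 6*(S² - 586*S) = -12 + (-3516*S + 6*S²) = -12 - 3516*S + 6*S²)
k(X) = 43
k(g(25)) - L(-169) = 43 - (-12 - 3516*(-169) + 6*(-169)²) = 43 - (-12 + 594204 + 6*28561) = 43 - (-12 + 594204 + 171366) = 43 - 1*765558 = 43 - 765558 = -765515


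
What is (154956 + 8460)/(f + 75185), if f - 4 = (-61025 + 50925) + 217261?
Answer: 81708/141175 ≈ 0.57877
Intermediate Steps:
f = 207165 (f = 4 + ((-61025 + 50925) + 217261) = 4 + (-10100 + 217261) = 4 + 207161 = 207165)
(154956 + 8460)/(f + 75185) = (154956 + 8460)/(207165 + 75185) = 163416/282350 = 163416*(1/282350) = 81708/141175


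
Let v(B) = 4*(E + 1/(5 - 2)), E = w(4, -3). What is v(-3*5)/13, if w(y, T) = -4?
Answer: -44/39 ≈ -1.1282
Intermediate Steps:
E = -4
v(B) = -44/3 (v(B) = 4*(-4 + 1/(5 - 2)) = 4*(-4 + 1/3) = 4*(-11/3) = -44/3)
v(-3*5)/13 = -44/3/13 = -44/3*1/13 = -44/39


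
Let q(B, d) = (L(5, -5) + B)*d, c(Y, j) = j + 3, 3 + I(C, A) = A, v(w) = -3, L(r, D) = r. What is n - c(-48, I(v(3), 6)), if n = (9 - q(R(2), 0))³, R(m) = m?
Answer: 723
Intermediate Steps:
I(C, A) = -3 + A
c(Y, j) = 3 + j
q(B, d) = d*(5 + B) (q(B, d) = (5 + B)*d = d*(5 + B))
n = 729 (n = (9 - 0*(5 + 2))³ = (9 - 0*7)³ = (9 - 1*0)³ = (9 + 0)³ = 9³ = 729)
n - c(-48, I(v(3), 6)) = 729 - (3 + (-3 + 6)) = 729 - (3 + 3) = 729 - 1*6 = 729 - 6 = 723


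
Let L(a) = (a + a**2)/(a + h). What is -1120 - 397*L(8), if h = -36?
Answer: -694/7 ≈ -99.143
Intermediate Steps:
L(a) = (a + a**2)/(-36 + a) (L(a) = (a + a**2)/(a - 36) = (a + a**2)/(-36 + a))
-1120 - 397*L(8) = -1120 - 3176*(1 + 8)/(-36 + 8) = -1120 - 3176*9/(-28) = -1120 - 3176*(-1)*9/28 = -1120 - 397*(-18/7) = -1120 + 7146/7 = -694/7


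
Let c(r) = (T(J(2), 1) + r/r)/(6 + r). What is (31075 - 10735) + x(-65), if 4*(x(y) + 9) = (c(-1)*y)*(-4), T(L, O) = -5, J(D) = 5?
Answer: 20279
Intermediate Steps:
c(r) = -4/(6 + r) (c(r) = (-5 + r/r)/(6 + r) = (-5 + 1)/(6 + r) = -4/(6 + r))
x(y) = -9 + 4*y/5 (x(y) = -9 + (((-4/(6 - 1))*y)*(-4))/4 = -9 + (((-4/5)*y)*(-4))/4 = -9 + (((-4*⅕)*y)*(-4))/4 = -9 + (-4*y/5*(-4))/4 = -9 + (16*y/5)/4 = -9 + 4*y/5)
(31075 - 10735) + x(-65) = (31075 - 10735) + (-9 + (⅘)*(-65)) = 20340 + (-9 - 52) = 20340 - 61 = 20279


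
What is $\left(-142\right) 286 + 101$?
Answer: $-40511$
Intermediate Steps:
$\left(-142\right) 286 + 101 = -40612 + 101 = -40511$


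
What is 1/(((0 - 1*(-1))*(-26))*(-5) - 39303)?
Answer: -1/39173 ≈ -2.5528e-5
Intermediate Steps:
1/(((0 - 1*(-1))*(-26))*(-5) - 39303) = 1/(((0 + 1)*(-26))*(-5) - 39303) = 1/((1*(-26))*(-5) - 39303) = 1/(-26*(-5) - 39303) = 1/(130 - 39303) = 1/(-39173) = -1/39173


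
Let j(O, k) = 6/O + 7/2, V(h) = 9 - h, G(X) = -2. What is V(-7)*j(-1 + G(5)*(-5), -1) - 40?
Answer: 80/3 ≈ 26.667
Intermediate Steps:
j(O, k) = 7/2 + 6/O (j(O, k) = 6/O + 7*(½) = 6/O + 7/2 = 7/2 + 6/O)
V(-7)*j(-1 + G(5)*(-5), -1) - 40 = (9 - 1*(-7))*(7/2 + 6/(-1 - 2*(-5))) - 40 = (9 + 7)*(7/2 + 6/(-1 + 10)) - 40 = 16*(7/2 + 6/9) - 40 = 16*(7/2 + 6*(⅑)) - 40 = 16*(7/2 + ⅔) - 40 = 16*(25/6) - 40 = 200/3 - 40 = 80/3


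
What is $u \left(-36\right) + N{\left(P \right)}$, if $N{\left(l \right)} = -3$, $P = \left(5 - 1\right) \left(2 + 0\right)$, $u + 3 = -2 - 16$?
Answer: $753$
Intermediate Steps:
$u = -21$ ($u = -3 - 18 = -21$)
$P = 8$ ($P = 4 \cdot 2 = 8$)
$u \left(-36\right) + N{\left(P \right)} = \left(-21\right) \left(-36\right) - 3 = 756 - 3 = 753$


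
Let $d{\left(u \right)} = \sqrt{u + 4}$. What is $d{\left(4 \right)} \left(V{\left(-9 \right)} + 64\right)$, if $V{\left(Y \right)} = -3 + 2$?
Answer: $126 \sqrt{2} \approx 178.19$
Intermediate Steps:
$V{\left(Y \right)} = -1$
$d{\left(u \right)} = \sqrt{4 + u}$
$d{\left(4 \right)} \left(V{\left(-9 \right)} + 64\right) = \sqrt{4 + 4} \left(-1 + 64\right) = \sqrt{8} \cdot 63 = 2 \sqrt{2} \cdot 63 = 126 \sqrt{2}$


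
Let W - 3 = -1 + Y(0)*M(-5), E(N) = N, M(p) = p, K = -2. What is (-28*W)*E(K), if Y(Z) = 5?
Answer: -1288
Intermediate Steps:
W = -23 (W = 3 + (-1 + 5*(-5)) = 3 + (-1 - 25) = 3 - 26 = -23)
(-28*W)*E(K) = -28*(-23)*(-2) = 644*(-2) = -1288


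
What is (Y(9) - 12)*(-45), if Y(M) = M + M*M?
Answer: -3510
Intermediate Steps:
Y(M) = M + M²
(Y(9) - 12)*(-45) = (9*(1 + 9) - 12)*(-45) = (9*10 - 12)*(-45) = (90 - 12)*(-45) = 78*(-45) = -3510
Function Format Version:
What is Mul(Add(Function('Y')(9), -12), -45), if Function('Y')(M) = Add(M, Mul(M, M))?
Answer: -3510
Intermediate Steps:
Function('Y')(M) = Add(M, Pow(M, 2))
Mul(Add(Function('Y')(9), -12), -45) = Mul(Add(Mul(9, Add(1, 9)), -12), -45) = Mul(Add(Mul(9, 10), -12), -45) = Mul(Add(90, -12), -45) = Mul(78, -45) = -3510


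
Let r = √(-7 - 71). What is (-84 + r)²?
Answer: (84 - I*√78)² ≈ 6978.0 - 1483.7*I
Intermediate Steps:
r = I*√78 (r = √(-78) = I*√78 ≈ 8.8318*I)
(-84 + r)² = (-84 + I*√78)²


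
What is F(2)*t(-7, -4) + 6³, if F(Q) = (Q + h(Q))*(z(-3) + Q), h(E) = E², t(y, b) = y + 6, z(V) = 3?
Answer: 186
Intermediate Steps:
t(y, b) = 6 + y
F(Q) = (3 + Q)*(Q + Q²) (F(Q) = (Q + Q²)*(3 + Q) = (3 + Q)*(Q + Q²))
F(2)*t(-7, -4) + 6³ = (2*(3 + 2² + 4*2))*(6 - 7) + 6³ = (2*(3 + 4 + 8))*(-1) + 216 = (2*15)*(-1) + 216 = 30*(-1) + 216 = -30 + 216 = 186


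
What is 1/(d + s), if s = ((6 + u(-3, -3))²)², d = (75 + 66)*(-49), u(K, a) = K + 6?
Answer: -1/348 ≈ -0.0028736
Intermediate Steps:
u(K, a) = 6 + K
d = -6909 (d = 141*(-49) = -6909)
s = 6561 (s = ((6 + (6 - 3))²)² = ((6 + 3)²)² = (9²)² = 81² = 6561)
1/(d + s) = 1/(-6909 + 6561) = 1/(-348) = -1/348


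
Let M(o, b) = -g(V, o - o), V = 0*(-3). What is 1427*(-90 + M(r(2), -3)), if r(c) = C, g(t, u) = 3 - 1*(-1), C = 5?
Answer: -134138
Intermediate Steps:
V = 0
g(t, u) = 4 (g(t, u) = 3 + 1 = 4)
r(c) = 5
M(o, b) = -4 (M(o, b) = -1*4 = -4)
1427*(-90 + M(r(2), -3)) = 1427*(-90 - 4) = 1427*(-94) = -134138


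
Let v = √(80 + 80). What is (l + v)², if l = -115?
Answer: 13385 - 920*√10 ≈ 10476.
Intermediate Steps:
v = 4*√10 (v = √160 = 4*√10 ≈ 12.649)
(l + v)² = (-115 + 4*√10)²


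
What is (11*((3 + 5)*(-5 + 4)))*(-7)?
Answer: 616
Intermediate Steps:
(11*((3 + 5)*(-5 + 4)))*(-7) = (11*(8*(-1)))*(-7) = (11*(-8))*(-7) = -88*(-7) = 616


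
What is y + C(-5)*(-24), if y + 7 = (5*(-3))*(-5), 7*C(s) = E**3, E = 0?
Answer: 68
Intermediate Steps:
C(s) = 0 (C(s) = (1/7)*0**3 = (1/7)*0 = 0)
y = 68 (y = -7 + (5*(-3))*(-5) = -7 - 15*(-5) = -7 + 75 = 68)
y + C(-5)*(-24) = 68 + 0*(-24) = 68 + 0 = 68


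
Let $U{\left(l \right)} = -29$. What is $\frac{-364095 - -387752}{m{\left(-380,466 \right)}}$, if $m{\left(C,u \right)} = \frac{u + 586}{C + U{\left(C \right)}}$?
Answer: $- \frac{9675713}{1052} \approx -9197.4$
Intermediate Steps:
$m{\left(C,u \right)} = \frac{586 + u}{-29 + C}$ ($m{\left(C,u \right)} = \frac{u + 586}{C - 29} = \frac{586 + u}{-29 + C}$)
$\frac{-364095 - -387752}{m{\left(-380,466 \right)}} = \frac{-364095 - -387752}{\frac{1}{-29 - 380} \left(586 + 466\right)} = \frac{-364095 + 387752}{\frac{1}{-409} \cdot 1052} = \frac{23657}{\left(- \frac{1}{409}\right) 1052} = \frac{23657}{- \frac{1052}{409}} = 23657 \left(- \frac{409}{1052}\right) = - \frac{9675713}{1052}$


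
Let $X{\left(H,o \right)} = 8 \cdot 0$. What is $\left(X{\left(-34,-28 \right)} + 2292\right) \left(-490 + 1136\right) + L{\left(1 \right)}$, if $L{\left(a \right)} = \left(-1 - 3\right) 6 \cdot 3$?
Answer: $1480560$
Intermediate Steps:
$X{\left(H,o \right)} = 0$
$L{\left(a \right)} = -72$ ($L{\left(a \right)} = \left(-1 - 3\right) 6 \cdot 3 = \left(-4\right) 6 \cdot 3 = \left(-24\right) 3 = -72$)
$\left(X{\left(-34,-28 \right)} + 2292\right) \left(-490 + 1136\right) + L{\left(1 \right)} = \left(0 + 2292\right) \left(-490 + 1136\right) - 72 = 2292 \cdot 646 - 72 = 1480632 - 72 = 1480560$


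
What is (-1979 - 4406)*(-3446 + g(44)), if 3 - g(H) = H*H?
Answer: 34344915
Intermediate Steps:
g(H) = 3 - H**2 (g(H) = 3 - H*H = 3 - H**2)
(-1979 - 4406)*(-3446 + g(44)) = (-1979 - 4406)*(-3446 + (3 - 1*44**2)) = -6385*(-3446 + (3 - 1*1936)) = -6385*(-3446 + (3 - 1936)) = -6385*(-3446 - 1933) = -6385*(-5379) = 34344915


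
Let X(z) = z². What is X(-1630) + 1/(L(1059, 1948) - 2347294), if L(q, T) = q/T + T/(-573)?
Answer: 6961243099427457496/2620062139873 ≈ 2.6569e+6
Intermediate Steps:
L(q, T) = -T/573 + q/T (L(q, T) = q/T + T*(-1/573) = q/T - T/573 = -T/573 + q/T)
X(-1630) + 1/(L(1059, 1948) - 2347294) = (-1630)² + 1/((-1/573*1948 + 1059/1948) - 2347294) = 2656900 + 1/((-1948/573 + 1059*(1/1948)) - 2347294) = 2656900 + 1/((-1948/573 + 1059/1948) - 2347294) = 2656900 + 1/(-3187897/1116204 - 2347294) = 2656900 + 1/(-2620062139873/1116204) = 2656900 - 1116204/2620062139873 = 6961243099427457496/2620062139873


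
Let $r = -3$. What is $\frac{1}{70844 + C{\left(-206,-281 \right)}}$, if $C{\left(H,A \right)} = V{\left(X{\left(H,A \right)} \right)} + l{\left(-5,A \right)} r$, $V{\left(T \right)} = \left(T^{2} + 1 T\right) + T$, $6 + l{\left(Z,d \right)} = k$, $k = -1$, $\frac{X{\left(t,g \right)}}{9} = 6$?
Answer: $\frac{1}{73889} \approx 1.3534 \cdot 10^{-5}$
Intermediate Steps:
$X{\left(t,g \right)} = 54$ ($X{\left(t,g \right)} = 9 \cdot 6 = 54$)
$l{\left(Z,d \right)} = -7$ ($l{\left(Z,d \right)} = -6 - 1 = -7$)
$V{\left(T \right)} = T^{2} + 2 T$ ($V{\left(T \right)} = \left(T^{2} + T\right) + T = \left(T + T^{2}\right) + T = T^{2} + 2 T$)
$C{\left(H,A \right)} = 3045$ ($C{\left(H,A \right)} = 54 \left(2 + 54\right) - -21 = 54 \cdot 56 + 21 = 3024 + 21 = 3045$)
$\frac{1}{70844 + C{\left(-206,-281 \right)}} = \frac{1}{70844 + 3045} = \frac{1}{73889}$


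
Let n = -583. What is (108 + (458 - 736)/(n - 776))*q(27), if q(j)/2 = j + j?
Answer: 1764600/151 ≈ 11686.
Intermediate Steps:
q(j) = 4*j (q(j) = 2*(j + j) = 2*(2*j) = 4*j)
(108 + (458 - 736)/(n - 776))*q(27) = (108 + (458 - 736)/(-583 - 776))*(4*27) = (108 - 278/(-1359))*108 = (108 - 278*(-1/1359))*108 = (108 + 278/1359)*108 = (147050/1359)*108 = 1764600/151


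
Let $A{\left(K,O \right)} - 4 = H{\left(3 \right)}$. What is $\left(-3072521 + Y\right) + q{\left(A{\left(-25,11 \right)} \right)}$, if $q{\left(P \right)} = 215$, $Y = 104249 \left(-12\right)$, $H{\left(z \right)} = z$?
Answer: $-4323294$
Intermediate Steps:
$A{\left(K,O \right)} = 7$ ($A{\left(K,O \right)} = 4 + 3 = 7$)
$Y = -1250988$
$\left(-3072521 + Y\right) + q{\left(A{\left(-25,11 \right)} \right)} = \left(-3072521 - 1250988\right) + 215 = -4323509 + 215 = -4323294$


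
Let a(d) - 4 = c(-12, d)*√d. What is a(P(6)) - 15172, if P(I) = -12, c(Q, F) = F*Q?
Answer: -15168 + 288*I*√3 ≈ -15168.0 + 498.83*I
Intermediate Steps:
a(d) = 4 - 12*d^(3/2) (a(d) = 4 + (d*(-12))*√d = 4 + (-12*d)*√d = 4 - 12*d^(3/2))
a(P(6)) - 15172 = (4 - (-288)*I*√3) - 15172 = (4 + 288*I*√3) - 15172 = -15168 + 288*I*√3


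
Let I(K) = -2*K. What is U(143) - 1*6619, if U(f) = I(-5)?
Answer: -6609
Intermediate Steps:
U(f) = 10 (U(f) = -2*(-5) = 10)
U(143) - 1*6619 = 10 - 1*6619 = 10 - 6619 = -6609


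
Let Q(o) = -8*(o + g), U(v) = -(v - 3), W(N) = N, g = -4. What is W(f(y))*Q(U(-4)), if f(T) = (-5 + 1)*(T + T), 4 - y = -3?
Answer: 1344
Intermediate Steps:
y = 7 (y = 4 - 1*(-3) = 4 + 3 = 7)
f(T) = -8*T
U(v) = 3 - v (U(v) = -(-3 + v) = 3 - v)
Q(o) = 32 - 8*o (Q(o) = -8*(o - 4) = -8*(-4 + o) = 32 - 8*o)
W(f(y))*Q(U(-4)) = (-8*7)*(32 - 8*(3 - 1*(-4))) = -56*(32 - 8*(3 + 4)) = -56*(32 - 8*7) = -56*(32 - 56) = -56*(-24) = 1344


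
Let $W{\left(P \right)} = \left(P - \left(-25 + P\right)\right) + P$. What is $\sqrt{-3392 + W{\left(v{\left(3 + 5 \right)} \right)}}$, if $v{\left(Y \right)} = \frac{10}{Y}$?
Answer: $\frac{i \sqrt{13463}}{2} \approx 58.015 i$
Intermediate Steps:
$W{\left(P \right)} = 25 + P$
$\sqrt{-3392 + W{\left(v{\left(3 + 5 \right)} \right)}} = \sqrt{-3392 + \left(25 + \frac{10}{3 + 5}\right)} = \sqrt{-3392 + \left(25 + \frac{10}{8}\right)} = \sqrt{-3392 + \left(25 + 10 \cdot \frac{1}{8}\right)} = \sqrt{-3392 + \left(25 + \frac{5}{4}\right)} = \sqrt{-3392 + \frac{105}{4}} = \sqrt{- \frac{13463}{4}} = \frac{i \sqrt{13463}}{2}$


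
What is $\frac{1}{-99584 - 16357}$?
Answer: $- \frac{1}{115941} \approx -8.6251 \cdot 10^{-6}$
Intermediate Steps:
$\frac{1}{-99584 - 16357} = \frac{1}{-115941} = - \frac{1}{115941}$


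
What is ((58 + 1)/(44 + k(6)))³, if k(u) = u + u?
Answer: 205379/175616 ≈ 1.1695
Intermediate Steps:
k(u) = 2*u
((58 + 1)/(44 + k(6)))³ = ((58 + 1)/(44 + 2*6))³ = (59/(44 + 12))³ = (59/56)³ = 205379/175616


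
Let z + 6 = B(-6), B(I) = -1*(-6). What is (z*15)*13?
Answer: 0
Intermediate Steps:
B(I) = 6
z = 0 (z = -6 + 6 = 0)
(z*15)*13 = (0*15)*13 = 0*13 = 0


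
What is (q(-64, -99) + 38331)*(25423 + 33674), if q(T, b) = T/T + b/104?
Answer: 235585994613/104 ≈ 2.2653e+9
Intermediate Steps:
q(T, b) = 1 + b/104 (q(T, b) = 1 + b*(1/104) = 1 + b/104)
(q(-64, -99) + 38331)*(25423 + 33674) = ((1 + (1/104)*(-99)) + 38331)*(25423 + 33674) = ((1 - 99/104) + 38331)*59097 = (5/104 + 38331)*59097 = (3986429/104)*59097 = 235585994613/104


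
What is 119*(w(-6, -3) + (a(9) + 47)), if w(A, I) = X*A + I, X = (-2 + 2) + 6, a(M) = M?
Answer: 2023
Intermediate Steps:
X = 6 (X = 0 + 6 = 6)
w(A, I) = I + 6*A (w(A, I) = 6*A + I = I + 6*A)
119*(w(-6, -3) + (a(9) + 47)) = 119*((-3 + 6*(-6)) + (9 + 47)) = 119*((-3 - 36) + 56) = 119*(-39 + 56) = 119*17 = 2023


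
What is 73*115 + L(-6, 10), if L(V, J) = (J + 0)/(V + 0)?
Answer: 25180/3 ≈ 8393.3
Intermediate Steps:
L(V, J) = J/V
73*115 + L(-6, 10) = 73*115 + 10/(-6) = 8395 + 10*(-⅙) = 8395 - 5/3 = 25180/3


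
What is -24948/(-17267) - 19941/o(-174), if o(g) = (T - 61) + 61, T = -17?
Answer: 20279139/17267 ≈ 1174.4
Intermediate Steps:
o(g) = -17 (o(g) = (-17 - 61) + 61 = -78 + 61 = -17)
-24948/(-17267) - 19941/o(-174) = -24948/(-17267) - 19941/(-17) = -24948*(-1/17267) - 19941*(-1/17) = 24948/17267 + 1173 = 20279139/17267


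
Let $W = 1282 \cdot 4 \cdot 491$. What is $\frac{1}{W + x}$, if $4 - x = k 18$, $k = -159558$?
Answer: $\frac{1}{5389896} \approx 1.8553 \cdot 10^{-7}$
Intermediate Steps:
$x = 2872048$ ($x = 4 - \left(-159558\right) 18 = 4 - -2872044 = 4 + 2872044 = 2872048$)
$W = 2517848$ ($W = 5128 \cdot 491 = 2517848$)
$\frac{1}{W + x} = \frac{1}{2517848 + 2872048} = \frac{1}{5389896}$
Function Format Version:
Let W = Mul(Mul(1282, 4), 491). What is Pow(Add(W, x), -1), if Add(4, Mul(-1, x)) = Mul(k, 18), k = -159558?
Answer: Rational(1, 5389896) ≈ 1.8553e-7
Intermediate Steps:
x = 2872048 (x = Add(4, Mul(-1, Mul(-159558, 18))) = Add(4, Mul(-1, -2872044)) = Add(4, 2872044) = 2872048)
W = 2517848 (W = Mul(5128, 491) = 2517848)
Pow(Add(W, x), -1) = Pow(Add(2517848, 2872048), -1) = Pow(5389896, -1) = Rational(1, 5389896)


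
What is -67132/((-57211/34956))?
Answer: 2346666192/57211 ≈ 41018.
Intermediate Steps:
-67132/((-57211/34956)) = -67132/((-57211*1/34956)) = -67132/(-57211/34956) = -67132*(-34956/57211) = 2346666192/57211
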